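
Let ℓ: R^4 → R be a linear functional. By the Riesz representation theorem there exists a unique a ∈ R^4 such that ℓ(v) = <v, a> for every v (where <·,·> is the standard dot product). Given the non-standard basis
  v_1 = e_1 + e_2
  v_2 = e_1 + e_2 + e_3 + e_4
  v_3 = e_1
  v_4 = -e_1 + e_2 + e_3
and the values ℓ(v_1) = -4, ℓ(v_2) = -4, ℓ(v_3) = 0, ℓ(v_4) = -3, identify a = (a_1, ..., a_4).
a = (0, -4, 1, -1)

Write a = (a_1, ..., a_4) in the standard basis. For each basis vector v_i, ℓ(v_i) = <v_i, a> is a linear equation in the a_j's. Collect the n equations into a matrix system V a = ℓ, where row i of V is v_i (expressed in the standard basis). Since V is invertible (lower-triangular with 1s on the diagonal, up to permutation), solve by back-substitution:
  V =
[[1, 1, 0, 0],
 [1, 1, 1, 1],
 [1, 0, 0, 0],
 [-1, 1, 1, 0]]
  V a = (-4, -4, 0, -3)
Solving gives a = (0, -4, 1, -1).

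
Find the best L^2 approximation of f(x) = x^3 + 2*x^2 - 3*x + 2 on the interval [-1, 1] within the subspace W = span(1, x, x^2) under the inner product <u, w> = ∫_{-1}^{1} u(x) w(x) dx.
g(x) = 2*x^2 - 12*x/5 + 2

The best approximation g ∈ W is the orthogonal projection of f onto W. Writing g = a_0 + a_1 x + a_2 x^2, the coefficients solve the normal equations G · a = b where
  G_{ij} = <φ_i, φ_j> and b_i = <f, φ_i>, with φ_0 = 1, φ_1 = x, φ_2 = x^2.
G =
  [2, 0, 2/3]
  [0, 2/3, 0]
  [2/3, 0, 2/5],
b = (16/3, -8/5, 32/15).
Solving gives a_0 = 2, a_1 = -12/5, a_2 = 2, so
  g(x) = 2*x^2 - 12*x/5 + 2.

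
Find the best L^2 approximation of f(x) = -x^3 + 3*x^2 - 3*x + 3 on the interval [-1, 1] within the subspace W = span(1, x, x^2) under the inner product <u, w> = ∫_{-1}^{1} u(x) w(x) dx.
g(x) = 3*x^2 - 18*x/5 + 3

The best approximation g ∈ W is the orthogonal projection of f onto W. Writing g = a_0 + a_1 x + a_2 x^2, the coefficients solve the normal equations G · a = b where
  G_{ij} = <φ_i, φ_j> and b_i = <f, φ_i>, with φ_0 = 1, φ_1 = x, φ_2 = x^2.
G =
  [2, 0, 2/3]
  [0, 2/3, 0]
  [2/3, 0, 2/5],
b = (8, -12/5, 16/5).
Solving gives a_0 = 3, a_1 = -18/5, a_2 = 3, so
  g(x) = 3*x^2 - 18*x/5 + 3.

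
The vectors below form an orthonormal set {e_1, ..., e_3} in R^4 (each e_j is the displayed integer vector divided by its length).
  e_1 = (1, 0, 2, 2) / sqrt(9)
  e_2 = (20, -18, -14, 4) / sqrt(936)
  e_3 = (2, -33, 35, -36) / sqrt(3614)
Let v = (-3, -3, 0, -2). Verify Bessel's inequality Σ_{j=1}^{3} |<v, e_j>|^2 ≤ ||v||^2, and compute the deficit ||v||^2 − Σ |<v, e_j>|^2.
Σ |<v, e_j>|^2 = 1833/139; ||v||^2 = 22; deficit = 1225/139

Write each e_j = u_j / sqrt(<u_j, u_j>) where u_j is the displayed integer vector. Then <v, e_j> = <v, u_j> / sqrt(<u_j, u_j>), so |<v, e_j>|^2 = <v, u_j>^2 / <u_j, u_j>.
Coefficients: <v, e_1> = -7/sqrt(9), <v, e_2> = -14/sqrt(936), <v, e_3> = 165/sqrt(3614).
Square and sum: Σ |<v, e_j>|^2 = 1833/139.
Compute ||v||^2 = v·v = 22.
Deficit = 22 − 1833/139 = 1225/139 ≥ 0, confirming Bessel's inequality. (The deficit equals ||v − Σ <v,e_j> e_j||^2, the squared distance from v to span{e_j}.)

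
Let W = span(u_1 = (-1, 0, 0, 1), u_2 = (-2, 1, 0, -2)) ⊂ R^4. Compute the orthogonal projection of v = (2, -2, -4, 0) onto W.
proj_W(v) = (7/3, -2/3, 0, 1/3)

Set up U = [u_1 | ... | u_2] ∈ R^(4×2). The projector onto W = col(U) is P = U (U^T U)^(-1) U^T.
Compute U^T U =
  [2, 0]
  [0, 9],
and U^T v = (-2, -6).
Solve U^T U · c = U^T v for the coefficients: c = (-1, -2/3). The projection is proj_W(v) = U c.
Check: (v - proj_W(v)) · u_1 = 0  (should be 0).
Check: (v - proj_W(v)) · u_2 = 0  (should be 0).
Result: proj_W(v) = (7/3, -2/3, 0, 1/3).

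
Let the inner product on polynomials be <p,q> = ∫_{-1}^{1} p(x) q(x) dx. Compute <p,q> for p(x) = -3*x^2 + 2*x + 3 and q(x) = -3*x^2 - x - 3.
<p,q> = -236/15

Expand the product: p(x)·q(x) = 9*x^4 - 3*x^3 - 2*x^2 - 9*x - 9.
∫_{-1}^{1} of each monomial x^k gives [2/(k+1) if k even, 0 if k odd]. Integrating term-by-term (or equivalently evaluating the antiderivative F(x) = 9*x^5/5 - 3*x^4/4 - 2*x^3/3 - 9*x^2/2 - 9*x at the endpoints):
  F(1) − F(−1) = -787/60 − (157/60) = -236/15.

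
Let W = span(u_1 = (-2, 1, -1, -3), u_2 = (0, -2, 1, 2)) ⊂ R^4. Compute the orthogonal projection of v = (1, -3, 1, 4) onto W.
proj_W(v) = (1, -17/6, 5/3, 23/6)

Set up U = [u_1 | ... | u_2] ∈ R^(4×2). The projector onto W = col(U) is P = U (U^T U)^(-1) U^T.
Compute U^T U =
  [15, -9]
  [-9, 9],
and U^T v = (-18, 15).
Solve U^T U · c = U^T v for the coefficients: c = (-1/2, 7/6). The projection is proj_W(v) = U c.
Check: (v - proj_W(v)) · u_1 = 0  (should be 0).
Check: (v - proj_W(v)) · u_2 = 0  (should be 0).
Result: proj_W(v) = (1, -17/6, 5/3, 23/6).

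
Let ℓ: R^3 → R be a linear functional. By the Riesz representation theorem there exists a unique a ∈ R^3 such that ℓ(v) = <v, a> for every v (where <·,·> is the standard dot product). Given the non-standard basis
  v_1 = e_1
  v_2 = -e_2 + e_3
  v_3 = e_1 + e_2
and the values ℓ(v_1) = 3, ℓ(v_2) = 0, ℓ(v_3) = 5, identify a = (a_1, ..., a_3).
a = (3, 2, 2)

Write a = (a_1, ..., a_3) in the standard basis. For each basis vector v_i, ℓ(v_i) = <v_i, a> is a linear equation in the a_j's. Collect the n equations into a matrix system V a = ℓ, where row i of V is v_i (expressed in the standard basis). Since V is invertible (lower-triangular with 1s on the diagonal, up to permutation), solve by back-substitution:
  V =
[[1, 0, 0],
 [0, -1, 1],
 [1, 1, 0]]
  V a = (3, 0, 5)
Solving gives a = (3, 2, 2).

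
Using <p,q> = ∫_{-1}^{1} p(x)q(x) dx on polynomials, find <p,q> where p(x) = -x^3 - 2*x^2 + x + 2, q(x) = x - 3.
<p,q> = -116/15

Expand the product: p(x)·q(x) = -x^4 + x^3 + 7*x^2 - x - 6.
∫_{-1}^{1} of each monomial x^k gives [2/(k+1) if k even, 0 if k odd]. Integrating term-by-term (or equivalently evaluating the antiderivative F(x) = -x^5/5 + x^4/4 + 7*x^3/3 - x^2/2 - 6*x at the endpoints):
  F(1) − F(−1) = -247/60 − (217/60) = -116/15.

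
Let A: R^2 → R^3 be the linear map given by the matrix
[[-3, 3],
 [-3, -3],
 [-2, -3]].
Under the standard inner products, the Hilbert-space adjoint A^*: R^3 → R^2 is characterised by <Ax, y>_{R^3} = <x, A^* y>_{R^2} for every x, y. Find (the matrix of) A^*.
A^* = A^T =
[[-3, -3, -2],
 [3, -3, -3]]

For real matrices with standard dot products, the defining identity <Ax, y> = <x, A^* y> gives (Ax)^T y = x^T (A^*) y, i.e. x^T A^T y = x^T (A^*) y. Since this holds for all x, y, we must have A^* = A^T. Therefore
A^* =
[[-3, -3, -2],
 [3, -3, -3]].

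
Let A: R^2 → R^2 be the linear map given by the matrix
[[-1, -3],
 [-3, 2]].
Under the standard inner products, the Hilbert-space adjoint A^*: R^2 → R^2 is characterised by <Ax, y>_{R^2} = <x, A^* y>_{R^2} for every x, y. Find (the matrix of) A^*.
A^* = A^T =
[[-1, -3],
 [-3, 2]]

For real matrices with standard dot products, the defining identity <Ax, y> = <x, A^* y> gives (Ax)^T y = x^T (A^*) y, i.e. x^T A^T y = x^T (A^*) y. Since this holds for all x, y, we must have A^* = A^T. Therefore
A^* =
[[-1, -3],
 [-3, 2]].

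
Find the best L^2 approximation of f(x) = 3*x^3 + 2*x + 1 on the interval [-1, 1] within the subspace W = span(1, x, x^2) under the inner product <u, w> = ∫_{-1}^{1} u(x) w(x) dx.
g(x) = 19*x/5 + 1

The best approximation g ∈ W is the orthogonal projection of f onto W. Writing g = a_0 + a_1 x + a_2 x^2, the coefficients solve the normal equations G · a = b where
  G_{ij} = <φ_i, φ_j> and b_i = <f, φ_i>, with φ_0 = 1, φ_1 = x, φ_2 = x^2.
G =
  [2, 0, 2/3]
  [0, 2/3, 0]
  [2/3, 0, 2/5],
b = (2, 38/15, 2/3).
Solving gives a_0 = 1, a_1 = 19/5, a_2 = 0, so
  g(x) = 19*x/5 + 1.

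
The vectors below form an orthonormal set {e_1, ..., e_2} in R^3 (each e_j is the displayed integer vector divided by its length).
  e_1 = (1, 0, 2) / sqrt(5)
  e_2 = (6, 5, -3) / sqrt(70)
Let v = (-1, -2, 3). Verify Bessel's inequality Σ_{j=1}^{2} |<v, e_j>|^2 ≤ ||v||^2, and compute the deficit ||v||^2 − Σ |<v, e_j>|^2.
Σ |<v, e_j>|^2 = 195/14; ||v||^2 = 14; deficit = 1/14

Write each e_j = u_j / sqrt(<u_j, u_j>) where u_j is the displayed integer vector. Then <v, e_j> = <v, u_j> / sqrt(<u_j, u_j>), so |<v, e_j>|^2 = <v, u_j>^2 / <u_j, u_j>.
Coefficients: <v, e_1> = 5/sqrt(5), <v, e_2> = -25/sqrt(70).
Square and sum: Σ |<v, e_j>|^2 = 195/14.
Compute ||v||^2 = v·v = 14.
Deficit = 14 − 195/14 = 1/14 ≥ 0, confirming Bessel's inequality. (The deficit equals ||v − Σ <v,e_j> e_j||^2, the squared distance from v to span{e_j}.)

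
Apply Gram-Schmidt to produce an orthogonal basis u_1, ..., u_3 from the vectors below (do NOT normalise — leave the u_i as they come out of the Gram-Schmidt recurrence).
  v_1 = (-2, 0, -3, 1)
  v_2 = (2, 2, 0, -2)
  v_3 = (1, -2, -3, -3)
Orthogonal basis:
  u_1 = (-2, 0, -3, 1)
  u_2 = (8/7, 2, -9/7, -11/7)
  u_3 = (29/33, -106/33, -15/11, -7/3)

Apply the Gram-Schmidt recurrence
  u_1 = v_1
  u_i = v_i − Σ_{j<i} ((v_i · u_j) / (u_j · u_j)) · u_j.

Step by step this gives:
  u_1 = (-2, 0, -3, 1)
  u_2 = (8/7, 2, -9/7, -11/7)
  u_3 = (29/33, -106/33, -15/11, -7/3)

Orthogonality check:
  u_2 · u_1 = 0 (should be 0)
  u_3 · u_1 = 0 (should be 0)
  u_3 · u_2 = 0 (should be 0)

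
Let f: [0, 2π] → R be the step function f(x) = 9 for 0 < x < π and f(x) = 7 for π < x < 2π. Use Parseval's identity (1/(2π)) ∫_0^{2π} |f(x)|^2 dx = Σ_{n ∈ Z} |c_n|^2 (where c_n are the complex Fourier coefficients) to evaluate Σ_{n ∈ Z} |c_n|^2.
Σ |c_n|^2 = 65

Parseval equates the L^2 energy of f (normalised by 1/(2π)) with the ℓ^2 sum of its Fourier coefficients: (1/(2π)) ∫_0^{2π} |f|^2 = Σ |c_n|^2.
Compute the left side: (1/(2π)) [∫_0^π 9^2 dx + ∫_π^{2π} 7^2 dx] = (1/(2π)) · (81π + 49π) = (81 + 49)/2 = 65.
So Σ_{n ∈ Z} |c_n|^2 = 65.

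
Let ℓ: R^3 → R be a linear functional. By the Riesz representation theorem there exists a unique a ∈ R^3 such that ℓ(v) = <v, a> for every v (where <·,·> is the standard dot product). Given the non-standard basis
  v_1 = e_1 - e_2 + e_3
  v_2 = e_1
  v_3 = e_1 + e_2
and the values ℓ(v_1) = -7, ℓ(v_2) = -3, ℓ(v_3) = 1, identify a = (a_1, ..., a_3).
a = (-3, 4, 0)

Write a = (a_1, ..., a_3) in the standard basis. For each basis vector v_i, ℓ(v_i) = <v_i, a> is a linear equation in the a_j's. Collect the n equations into a matrix system V a = ℓ, where row i of V is v_i (expressed in the standard basis). Since V is invertible (lower-triangular with 1s on the diagonal, up to permutation), solve by back-substitution:
  V =
[[1, -1, 1],
 [1, 0, 0],
 [1, 1, 0]]
  V a = (-7, -3, 1)
Solving gives a = (-3, 4, 0).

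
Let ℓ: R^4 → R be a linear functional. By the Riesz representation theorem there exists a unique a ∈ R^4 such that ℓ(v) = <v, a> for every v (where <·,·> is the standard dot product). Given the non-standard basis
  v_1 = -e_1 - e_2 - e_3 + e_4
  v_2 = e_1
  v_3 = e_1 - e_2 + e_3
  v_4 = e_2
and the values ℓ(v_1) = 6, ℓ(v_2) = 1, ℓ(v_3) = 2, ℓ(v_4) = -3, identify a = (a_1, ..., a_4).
a = (1, -3, -2, 2)

Write a = (a_1, ..., a_4) in the standard basis. For each basis vector v_i, ℓ(v_i) = <v_i, a> is a linear equation in the a_j's. Collect the n equations into a matrix system V a = ℓ, where row i of V is v_i (expressed in the standard basis). Since V is invertible (lower-triangular with 1s on the diagonal, up to permutation), solve by back-substitution:
  V =
[[-1, -1, -1, 1],
 [1, 0, 0, 0],
 [1, -1, 1, 0],
 [0, 1, 0, 0]]
  V a = (6, 1, 2, -3)
Solving gives a = (1, -3, -2, 2).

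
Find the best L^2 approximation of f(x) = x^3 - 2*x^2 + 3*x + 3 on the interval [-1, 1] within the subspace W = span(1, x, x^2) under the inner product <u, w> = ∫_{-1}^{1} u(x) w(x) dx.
g(x) = -2*x^2 + 18*x/5 + 3

The best approximation g ∈ W is the orthogonal projection of f onto W. Writing g = a_0 + a_1 x + a_2 x^2, the coefficients solve the normal equations G · a = b where
  G_{ij} = <φ_i, φ_j> and b_i = <f, φ_i>, with φ_0 = 1, φ_1 = x, φ_2 = x^2.
G =
  [2, 0, 2/3]
  [0, 2/3, 0]
  [2/3, 0, 2/5],
b = (14/3, 12/5, 6/5).
Solving gives a_0 = 3, a_1 = 18/5, a_2 = -2, so
  g(x) = -2*x^2 + 18*x/5 + 3.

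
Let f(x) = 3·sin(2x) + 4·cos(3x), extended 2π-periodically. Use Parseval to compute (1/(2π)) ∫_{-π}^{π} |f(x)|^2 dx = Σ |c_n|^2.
Σ |c_n|^2 = 25/2

Expand |f|^2 and use orthogonality of {sin(nx), cos(mx)} on [-π, π]:
  ∫_{-π}^{π} sin(nx)^2 dx = π, ∫ cos(mx)^2 dx = π, and cross terms integrate to 0.
So ∫_{-π}^{π} f(x)^2 dx = 3^2 · π + 4^2 · π = (9 + 16)π.
Divide by 2π: (9 + 16)/2 = 25/2.
By Parseval, this equals Σ |c_n|^2.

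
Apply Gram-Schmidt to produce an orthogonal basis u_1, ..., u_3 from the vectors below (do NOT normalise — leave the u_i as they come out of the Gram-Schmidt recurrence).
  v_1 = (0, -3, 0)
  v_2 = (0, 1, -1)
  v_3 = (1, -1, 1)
Orthogonal basis:
  u_1 = (0, -3, 0)
  u_2 = (0, 0, -1)
  u_3 = (1, 0, 0)

Apply the Gram-Schmidt recurrence
  u_1 = v_1
  u_i = v_i − Σ_{j<i} ((v_i · u_j) / (u_j · u_j)) · u_j.

Step by step this gives:
  u_1 = (0, -3, 0)
  u_2 = (0, 0, -1)
  u_3 = (1, 0, 0)

Orthogonality check:
  u_2 · u_1 = 0 (should be 0)
  u_3 · u_1 = 0 (should be 0)
  u_3 · u_2 = 0 (should be 0)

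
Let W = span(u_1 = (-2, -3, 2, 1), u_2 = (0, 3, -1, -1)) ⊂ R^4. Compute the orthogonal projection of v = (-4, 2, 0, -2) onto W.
proj_W(v) = (-32/9, 8/3, 8/9, -8/9)

Set up U = [u_1 | ... | u_2] ∈ R^(4×2). The projector onto W = col(U) is P = U (U^T U)^(-1) U^T.
Compute U^T U =
  [18, -12]
  [-12, 11],
and U^T v = (0, 8).
Solve U^T U · c = U^T v for the coefficients: c = (16/9, 8/3). The projection is proj_W(v) = U c.
Check: (v - proj_W(v)) · u_1 = 0  (should be 0).
Check: (v - proj_W(v)) · u_2 = 0  (should be 0).
Result: proj_W(v) = (-32/9, 8/3, 8/9, -8/9).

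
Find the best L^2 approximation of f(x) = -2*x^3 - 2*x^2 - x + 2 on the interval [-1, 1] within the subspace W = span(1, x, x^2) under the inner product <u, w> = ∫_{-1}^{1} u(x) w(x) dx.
g(x) = -2*x^2 - 11*x/5 + 2

The best approximation g ∈ W is the orthogonal projection of f onto W. Writing g = a_0 + a_1 x + a_2 x^2, the coefficients solve the normal equations G · a = b where
  G_{ij} = <φ_i, φ_j> and b_i = <f, φ_i>, with φ_0 = 1, φ_1 = x, φ_2 = x^2.
G =
  [2, 0, 2/3]
  [0, 2/3, 0]
  [2/3, 0, 2/5],
b = (8/3, -22/15, 8/15).
Solving gives a_0 = 2, a_1 = -11/5, a_2 = -2, so
  g(x) = -2*x^2 - 11*x/5 + 2.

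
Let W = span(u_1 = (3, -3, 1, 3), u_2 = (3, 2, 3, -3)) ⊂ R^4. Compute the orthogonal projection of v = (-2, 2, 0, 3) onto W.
proj_W(v) = (-1329/859, -256/859, -1077/859, 573/859)

Set up U = [u_1 | ... | u_2] ∈ R^(4×2). The projector onto W = col(U) is P = U (U^T U)^(-1) U^T.
Compute U^T U =
  [28, -3]
  [-3, 31],
and U^T v = (-3, -11).
Solve U^T U · c = U^T v for the coefficients: c = (-126/859, -317/859). The projection is proj_W(v) = U c.
Check: (v - proj_W(v)) · u_1 = 0  (should be 0).
Check: (v - proj_W(v)) · u_2 = 0  (should be 0).
Result: proj_W(v) = (-1329/859, -256/859, -1077/859, 573/859).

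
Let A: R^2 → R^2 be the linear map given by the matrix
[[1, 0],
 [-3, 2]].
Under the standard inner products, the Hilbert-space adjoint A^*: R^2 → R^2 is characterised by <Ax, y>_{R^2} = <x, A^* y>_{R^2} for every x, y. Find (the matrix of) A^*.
A^* = A^T =
[[1, -3],
 [0, 2]]

For real matrices with standard dot products, the defining identity <Ax, y> = <x, A^* y> gives (Ax)^T y = x^T (A^*) y, i.e. x^T A^T y = x^T (A^*) y. Since this holds for all x, y, we must have A^* = A^T. Therefore
A^* =
[[1, -3],
 [0, 2]].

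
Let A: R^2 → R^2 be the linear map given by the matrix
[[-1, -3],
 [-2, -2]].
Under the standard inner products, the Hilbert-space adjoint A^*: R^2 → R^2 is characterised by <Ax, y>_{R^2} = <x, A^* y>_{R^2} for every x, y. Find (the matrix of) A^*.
A^* = A^T =
[[-1, -2],
 [-3, -2]]

For real matrices with standard dot products, the defining identity <Ax, y> = <x, A^* y> gives (Ax)^T y = x^T (A^*) y, i.e. x^T A^T y = x^T (A^*) y. Since this holds for all x, y, we must have A^* = A^T. Therefore
A^* =
[[-1, -2],
 [-3, -2]].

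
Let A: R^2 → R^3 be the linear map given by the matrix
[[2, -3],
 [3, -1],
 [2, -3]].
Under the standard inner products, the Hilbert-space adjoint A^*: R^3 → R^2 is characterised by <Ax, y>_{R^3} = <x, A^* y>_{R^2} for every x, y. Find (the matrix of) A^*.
A^* = A^T =
[[2, 3, 2],
 [-3, -1, -3]]

For real matrices with standard dot products, the defining identity <Ax, y> = <x, A^* y> gives (Ax)^T y = x^T (A^*) y, i.e. x^T A^T y = x^T (A^*) y. Since this holds for all x, y, we must have A^* = A^T. Therefore
A^* =
[[2, 3, 2],
 [-3, -1, -3]].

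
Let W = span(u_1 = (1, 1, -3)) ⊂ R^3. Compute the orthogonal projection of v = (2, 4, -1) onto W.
proj_W(v) = (9/11, 9/11, -27/11)

Set up U = [u_1 | ... | u_1] ∈ R^(3×1). The projector onto W = col(U) is P = U (U^T U)^(-1) U^T.
Compute U^T U =
  [11],
and U^T v = (9).
Solve U^T U · c = U^T v for the coefficients: c = (9/11). The projection is proj_W(v) = U c.
Check: (v - proj_W(v)) · u_1 = 0  (should be 0).
Result: proj_W(v) = (9/11, 9/11, -27/11).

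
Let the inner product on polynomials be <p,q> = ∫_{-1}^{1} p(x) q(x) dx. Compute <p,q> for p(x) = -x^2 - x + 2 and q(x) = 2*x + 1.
<p,q> = 2

Expand the product: p(x)·q(x) = -2*x^3 - 3*x^2 + 3*x + 2.
∫_{-1}^{1} of each monomial x^k gives [2/(k+1) if k even, 0 if k odd]. Integrating term-by-term (or equivalently evaluating the antiderivative F(x) = -x^4/2 - x^3 + 3*x^2/2 + 2*x at the endpoints):
  F(1) − F(−1) = 2 − (0) = 2.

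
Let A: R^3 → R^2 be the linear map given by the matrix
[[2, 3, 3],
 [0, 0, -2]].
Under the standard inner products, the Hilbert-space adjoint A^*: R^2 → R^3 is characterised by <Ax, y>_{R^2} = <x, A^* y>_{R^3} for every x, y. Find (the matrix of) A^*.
A^* = A^T =
[[2, 0],
 [3, 0],
 [3, -2]]

For real matrices with standard dot products, the defining identity <Ax, y> = <x, A^* y> gives (Ax)^T y = x^T (A^*) y, i.e. x^T A^T y = x^T (A^*) y. Since this holds for all x, y, we must have A^* = A^T. Therefore
A^* =
[[2, 0],
 [3, 0],
 [3, -2]].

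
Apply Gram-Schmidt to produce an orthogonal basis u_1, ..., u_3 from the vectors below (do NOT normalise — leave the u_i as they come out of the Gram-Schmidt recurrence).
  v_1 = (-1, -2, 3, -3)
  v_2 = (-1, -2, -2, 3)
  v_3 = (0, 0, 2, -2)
Orthogonal basis:
  u_1 = (-1, -2, 3, -3)
  u_2 = (-33/23, -66/23, -16/23, 39/23)
  u_3 = (3/157, 6/157, 30/157, 25/157)

Apply the Gram-Schmidt recurrence
  u_1 = v_1
  u_i = v_i − Σ_{j<i} ((v_i · u_j) / (u_j · u_j)) · u_j.

Step by step this gives:
  u_1 = (-1, -2, 3, -3)
  u_2 = (-33/23, -66/23, -16/23, 39/23)
  u_3 = (3/157, 6/157, 30/157, 25/157)

Orthogonality check:
  u_2 · u_1 = 0 (should be 0)
  u_3 · u_1 = 0 (should be 0)
  u_3 · u_2 = 0 (should be 0)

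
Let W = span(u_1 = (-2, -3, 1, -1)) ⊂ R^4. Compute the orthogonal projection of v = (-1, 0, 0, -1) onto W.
proj_W(v) = (-2/5, -3/5, 1/5, -1/5)

Set up U = [u_1 | ... | u_1] ∈ R^(4×1). The projector onto W = col(U) is P = U (U^T U)^(-1) U^T.
Compute U^T U =
  [15],
and U^T v = (3).
Solve U^T U · c = U^T v for the coefficients: c = (1/5). The projection is proj_W(v) = U c.
Check: (v - proj_W(v)) · u_1 = 0  (should be 0).
Result: proj_W(v) = (-2/5, -3/5, 1/5, -1/5).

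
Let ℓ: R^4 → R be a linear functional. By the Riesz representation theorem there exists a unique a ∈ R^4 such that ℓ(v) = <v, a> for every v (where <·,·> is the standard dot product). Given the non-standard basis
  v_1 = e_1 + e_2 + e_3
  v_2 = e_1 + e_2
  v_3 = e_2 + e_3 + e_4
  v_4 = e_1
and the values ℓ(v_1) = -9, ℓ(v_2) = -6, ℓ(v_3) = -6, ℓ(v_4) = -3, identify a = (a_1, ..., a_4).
a = (-3, -3, -3, 0)

Write a = (a_1, ..., a_4) in the standard basis. For each basis vector v_i, ℓ(v_i) = <v_i, a> is a linear equation in the a_j's. Collect the n equations into a matrix system V a = ℓ, where row i of V is v_i (expressed in the standard basis). Since V is invertible (lower-triangular with 1s on the diagonal, up to permutation), solve by back-substitution:
  V =
[[1, 1, 1, 0],
 [1, 1, 0, 0],
 [0, 1, 1, 1],
 [1, 0, 0, 0]]
  V a = (-9, -6, -6, -3)
Solving gives a = (-3, -3, -3, 0).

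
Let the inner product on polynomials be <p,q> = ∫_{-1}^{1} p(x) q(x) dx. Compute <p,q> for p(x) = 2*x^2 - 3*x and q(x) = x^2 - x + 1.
<p,q> = 62/15

Expand the product: p(x)·q(x) = 2*x^4 - 5*x^3 + 5*x^2 - 3*x.
∫_{-1}^{1} of each monomial x^k gives [2/(k+1) if k even, 0 if k odd]. Integrating term-by-term (or equivalently evaluating the antiderivative F(x) = 2*x^5/5 - 5*x^4/4 + 5*x^3/3 - 3*x^2/2 at the endpoints):
  F(1) − F(−1) = -41/60 − (-289/60) = 62/15.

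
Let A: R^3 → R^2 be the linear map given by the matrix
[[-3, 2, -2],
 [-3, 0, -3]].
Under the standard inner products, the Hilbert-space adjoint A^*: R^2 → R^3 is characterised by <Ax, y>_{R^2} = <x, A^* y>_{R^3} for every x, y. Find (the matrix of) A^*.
A^* = A^T =
[[-3, -3],
 [2, 0],
 [-2, -3]]

For real matrices with standard dot products, the defining identity <Ax, y> = <x, A^* y> gives (Ax)^T y = x^T (A^*) y, i.e. x^T A^T y = x^T (A^*) y. Since this holds for all x, y, we must have A^* = A^T. Therefore
A^* =
[[-3, -3],
 [2, 0],
 [-2, -3]].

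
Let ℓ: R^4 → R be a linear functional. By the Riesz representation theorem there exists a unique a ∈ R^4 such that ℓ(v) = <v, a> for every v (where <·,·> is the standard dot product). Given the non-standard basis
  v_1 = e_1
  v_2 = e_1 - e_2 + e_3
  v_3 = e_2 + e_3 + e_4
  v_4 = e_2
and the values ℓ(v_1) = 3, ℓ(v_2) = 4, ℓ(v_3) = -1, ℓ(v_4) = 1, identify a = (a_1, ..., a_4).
a = (3, 1, 2, -4)

Write a = (a_1, ..., a_4) in the standard basis. For each basis vector v_i, ℓ(v_i) = <v_i, a> is a linear equation in the a_j's. Collect the n equations into a matrix system V a = ℓ, where row i of V is v_i (expressed in the standard basis). Since V is invertible (lower-triangular with 1s on the diagonal, up to permutation), solve by back-substitution:
  V =
[[1, 0, 0, 0],
 [1, -1, 1, 0],
 [0, 1, 1, 1],
 [0, 1, 0, 0]]
  V a = (3, 4, -1, 1)
Solving gives a = (3, 1, 2, -4).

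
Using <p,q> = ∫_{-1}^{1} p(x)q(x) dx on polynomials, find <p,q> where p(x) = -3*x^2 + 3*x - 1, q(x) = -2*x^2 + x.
<p,q> = 86/15

Expand the product: p(x)·q(x) = 6*x^4 - 9*x^3 + 5*x^2 - x.
∫_{-1}^{1} of each monomial x^k gives [2/(k+1) if k even, 0 if k odd]. Integrating term-by-term (or equivalently evaluating the antiderivative F(x) = 6*x^5/5 - 9*x^4/4 + 5*x^3/3 - x^2/2 at the endpoints):
  F(1) − F(−1) = 7/60 − (-337/60) = 86/15.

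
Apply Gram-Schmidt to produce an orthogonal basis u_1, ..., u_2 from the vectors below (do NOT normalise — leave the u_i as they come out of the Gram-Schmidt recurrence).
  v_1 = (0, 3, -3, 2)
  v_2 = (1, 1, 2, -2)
Orthogonal basis:
  u_1 = (0, 3, -3, 2)
  u_2 = (1, 43/22, 23/22, -15/11)

Apply the Gram-Schmidt recurrence
  u_1 = v_1
  u_i = v_i − Σ_{j<i} ((v_i · u_j) / (u_j · u_j)) · u_j.

Step by step this gives:
  u_1 = (0, 3, -3, 2)
  u_2 = (1, 43/22, 23/22, -15/11)

Orthogonality check:
  u_2 · u_1 = 0 (should be 0)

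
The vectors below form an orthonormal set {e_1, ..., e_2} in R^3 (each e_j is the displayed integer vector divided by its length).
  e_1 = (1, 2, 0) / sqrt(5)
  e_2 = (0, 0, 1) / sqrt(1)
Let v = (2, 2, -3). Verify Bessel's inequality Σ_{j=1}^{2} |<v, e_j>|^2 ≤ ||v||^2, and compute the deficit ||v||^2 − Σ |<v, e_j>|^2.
Σ |<v, e_j>|^2 = 81/5; ||v||^2 = 17; deficit = 4/5

Write each e_j = u_j / sqrt(<u_j, u_j>) where u_j is the displayed integer vector. Then <v, e_j> = <v, u_j> / sqrt(<u_j, u_j>), so |<v, e_j>|^2 = <v, u_j>^2 / <u_j, u_j>.
Coefficients: <v, e_1> = 6/sqrt(5), <v, e_2> = -3/sqrt(1).
Square and sum: Σ |<v, e_j>|^2 = 81/5.
Compute ||v||^2 = v·v = 17.
Deficit = 17 − 81/5 = 4/5 ≥ 0, confirming Bessel's inequality. (The deficit equals ||v − Σ <v,e_j> e_j||^2, the squared distance from v to span{e_j}.)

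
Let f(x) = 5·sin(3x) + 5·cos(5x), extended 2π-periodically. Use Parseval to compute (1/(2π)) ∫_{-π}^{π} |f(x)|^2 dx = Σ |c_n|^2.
Σ |c_n|^2 = 25

Expand |f|^2 and use orthogonality of {sin(nx), cos(mx)} on [-π, π]:
  ∫_{-π}^{π} sin(nx)^2 dx = π, ∫ cos(mx)^2 dx = π, and cross terms integrate to 0.
So ∫_{-π}^{π} f(x)^2 dx = 5^2 · π + 5^2 · π = (25 + 25)π.
Divide by 2π: (25 + 25)/2 = 25.
By Parseval, this equals Σ |c_n|^2.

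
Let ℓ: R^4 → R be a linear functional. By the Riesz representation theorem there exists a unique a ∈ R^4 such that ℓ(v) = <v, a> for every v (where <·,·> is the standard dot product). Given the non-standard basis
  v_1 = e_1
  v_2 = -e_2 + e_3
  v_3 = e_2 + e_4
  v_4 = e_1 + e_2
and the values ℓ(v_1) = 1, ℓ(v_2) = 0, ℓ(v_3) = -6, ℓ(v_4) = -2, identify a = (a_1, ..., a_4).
a = (1, -3, -3, -3)

Write a = (a_1, ..., a_4) in the standard basis. For each basis vector v_i, ℓ(v_i) = <v_i, a> is a linear equation in the a_j's. Collect the n equations into a matrix system V a = ℓ, where row i of V is v_i (expressed in the standard basis). Since V is invertible (lower-triangular with 1s on the diagonal, up to permutation), solve by back-substitution:
  V =
[[1, 0, 0, 0],
 [0, -1, 1, 0],
 [0, 1, 0, 1],
 [1, 1, 0, 0]]
  V a = (1, 0, -6, -2)
Solving gives a = (1, -3, -3, -3).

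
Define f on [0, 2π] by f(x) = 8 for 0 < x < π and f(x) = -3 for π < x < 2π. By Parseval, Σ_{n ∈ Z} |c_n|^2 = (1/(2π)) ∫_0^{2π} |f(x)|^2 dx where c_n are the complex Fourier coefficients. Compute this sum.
Σ |c_n|^2 = 73/2

Parseval equates the L^2 energy of f (normalised by 1/(2π)) with the ℓ^2 sum of its Fourier coefficients: (1/(2π)) ∫_0^{2π} |f|^2 = Σ |c_n|^2.
Compute the left side: (1/(2π)) [∫_0^π 8^2 dx + ∫_π^{2π} (-3)^2 dx] = (1/(2π)) · (64π + 9π) = (64 + 9)/2 = 73/2.
So Σ_{n ∈ Z} |c_n|^2 = 73/2.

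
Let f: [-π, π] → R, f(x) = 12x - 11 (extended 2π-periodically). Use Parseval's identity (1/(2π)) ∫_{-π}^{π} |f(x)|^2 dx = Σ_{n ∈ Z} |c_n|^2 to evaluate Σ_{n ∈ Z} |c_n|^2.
Σ |c_n|^2 = 48π^2 + 121

Expand and integrate term by term over [-π, π]:
  ∫ (12x)^2 dx = 144·(2π^3/3); ∫ 2·12·(-11)·x dx = 0 (odd integrand); ∫ (-11)^2 dx = 121·2π.
So (1/(2π)) ∫_{-π}^{π} (12x - 11)^2 dx = 144π^2/3 + 121 = 48π^2 + 121.
Parseval ⇒ Σ |c_n|^2 = 48π^2 + 121.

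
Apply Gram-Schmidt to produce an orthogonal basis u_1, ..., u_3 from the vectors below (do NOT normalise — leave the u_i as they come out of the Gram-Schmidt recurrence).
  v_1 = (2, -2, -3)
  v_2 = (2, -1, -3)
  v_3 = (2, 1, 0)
Orthogonal basis:
  u_1 = (2, -2, -3)
  u_2 = (4/17, 13/17, -6/17)
  u_3 = (18/13, 0, 12/13)

Apply the Gram-Schmidt recurrence
  u_1 = v_1
  u_i = v_i − Σ_{j<i} ((v_i · u_j) / (u_j · u_j)) · u_j.

Step by step this gives:
  u_1 = (2, -2, -3)
  u_2 = (4/17, 13/17, -6/17)
  u_3 = (18/13, 0, 12/13)

Orthogonality check:
  u_2 · u_1 = 0 (should be 0)
  u_3 · u_1 = 0 (should be 0)
  u_3 · u_2 = 0 (should be 0)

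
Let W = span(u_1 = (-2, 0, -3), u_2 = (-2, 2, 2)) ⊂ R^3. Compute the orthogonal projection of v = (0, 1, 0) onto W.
proj_W(v) = (-15/38, 13/38, 5/19)

Set up U = [u_1 | ... | u_2] ∈ R^(3×2). The projector onto W = col(U) is P = U (U^T U)^(-1) U^T.
Compute U^T U =
  [13, -2]
  [-2, 12],
and U^T v = (0, 2).
Solve U^T U · c = U^T v for the coefficients: c = (1/38, 13/76). The projection is proj_W(v) = U c.
Check: (v - proj_W(v)) · u_1 = 0  (should be 0).
Check: (v - proj_W(v)) · u_2 = 0  (should be 0).
Result: proj_W(v) = (-15/38, 13/38, 5/19).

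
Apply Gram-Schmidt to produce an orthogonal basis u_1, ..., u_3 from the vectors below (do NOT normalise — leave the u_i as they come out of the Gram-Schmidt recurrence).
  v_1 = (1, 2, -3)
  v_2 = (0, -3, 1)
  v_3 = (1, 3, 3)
Orthogonal basis:
  u_1 = (1, 2, -3)
  u_2 = (9/14, -12/7, -13/14)
  u_3 = (133/59, 19/59, 57/59)

Apply the Gram-Schmidt recurrence
  u_1 = v_1
  u_i = v_i − Σ_{j<i} ((v_i · u_j) / (u_j · u_j)) · u_j.

Step by step this gives:
  u_1 = (1, 2, -3)
  u_2 = (9/14, -12/7, -13/14)
  u_3 = (133/59, 19/59, 57/59)

Orthogonality check:
  u_2 · u_1 = 0 (should be 0)
  u_3 · u_1 = 0 (should be 0)
  u_3 · u_2 = 0 (should be 0)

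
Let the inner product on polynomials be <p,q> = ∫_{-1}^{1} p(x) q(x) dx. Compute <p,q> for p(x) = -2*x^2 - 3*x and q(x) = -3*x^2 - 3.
<p,q> = 32/5

Expand the product: p(x)·q(x) = 6*x^4 + 9*x^3 + 6*x^2 + 9*x.
∫_{-1}^{1} of each monomial x^k gives [2/(k+1) if k even, 0 if k odd]. Integrating term-by-term (or equivalently evaluating the antiderivative F(x) = 6*x^5/5 + 9*x^4/4 + 2*x^3 + 9*x^2/2 at the endpoints):
  F(1) − F(−1) = 199/20 − (71/20) = 32/5.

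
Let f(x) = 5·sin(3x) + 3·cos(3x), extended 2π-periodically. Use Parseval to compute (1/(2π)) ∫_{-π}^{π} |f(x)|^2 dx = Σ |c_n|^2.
Σ |c_n|^2 = 17

Expand |f|^2 and use orthogonality of {sin(nx), cos(mx)} on [-π, π]:
  ∫_{-π}^{π} sin(nx)^2 dx = π, ∫ cos(mx)^2 dx = π, and cross terms integrate to 0.
So ∫_{-π}^{π} f(x)^2 dx = 5^2 · π + 3^2 · π = (25 + 9)π.
Divide by 2π: (25 + 9)/2 = 17.
By Parseval, this equals Σ |c_n|^2.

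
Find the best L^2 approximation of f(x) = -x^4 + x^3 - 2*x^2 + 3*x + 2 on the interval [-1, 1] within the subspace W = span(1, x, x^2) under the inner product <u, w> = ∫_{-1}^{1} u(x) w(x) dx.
g(x) = -20*x^2/7 + 18*x/5 + 73/35

The best approximation g ∈ W is the orthogonal projection of f onto W. Writing g = a_0 + a_1 x + a_2 x^2, the coefficients solve the normal equations G · a = b where
  G_{ij} = <φ_i, φ_j> and b_i = <f, φ_i>, with φ_0 = 1, φ_1 = x, φ_2 = x^2.
G =
  [2, 0, 2/3]
  [0, 2/3, 0]
  [2/3, 0, 2/5],
b = (34/15, 12/5, 26/105).
Solving gives a_0 = 73/35, a_1 = 18/5, a_2 = -20/7, so
  g(x) = -20*x^2/7 + 18*x/5 + 73/35.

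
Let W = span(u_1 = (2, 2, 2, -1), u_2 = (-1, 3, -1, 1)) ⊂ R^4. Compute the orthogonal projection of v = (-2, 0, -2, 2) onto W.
proj_W(v) = (-68/31, 12/155, -68/31, 214/155)

Set up U = [u_1 | ... | u_2] ∈ R^(4×2). The projector onto W = col(U) is P = U (U^T U)^(-1) U^T.
Compute U^T U =
  [13, 1]
  [1, 12],
and U^T v = (-10, 6).
Solve U^T U · c = U^T v for the coefficients: c = (-126/155, 88/155). The projection is proj_W(v) = U c.
Check: (v - proj_W(v)) · u_1 = 0  (should be 0).
Check: (v - proj_W(v)) · u_2 = 0  (should be 0).
Result: proj_W(v) = (-68/31, 12/155, -68/31, 214/155).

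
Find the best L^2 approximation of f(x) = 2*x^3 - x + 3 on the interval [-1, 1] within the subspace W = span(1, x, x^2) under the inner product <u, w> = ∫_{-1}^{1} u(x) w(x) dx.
g(x) = x/5 + 3

The best approximation g ∈ W is the orthogonal projection of f onto W. Writing g = a_0 + a_1 x + a_2 x^2, the coefficients solve the normal equations G · a = b where
  G_{ij} = <φ_i, φ_j> and b_i = <f, φ_i>, with φ_0 = 1, φ_1 = x, φ_2 = x^2.
G =
  [2, 0, 2/3]
  [0, 2/3, 0]
  [2/3, 0, 2/5],
b = (6, 2/15, 2).
Solving gives a_0 = 3, a_1 = 1/5, a_2 = 0, so
  g(x) = x/5 + 3.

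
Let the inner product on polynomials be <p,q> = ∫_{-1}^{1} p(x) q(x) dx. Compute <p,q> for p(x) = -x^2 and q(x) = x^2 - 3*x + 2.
<p,q> = -26/15

Expand the product: p(x)·q(x) = -x^4 + 3*x^3 - 2*x^2.
∫_{-1}^{1} of each monomial x^k gives [2/(k+1) if k even, 0 if k odd]. Integrating term-by-term (or equivalently evaluating the antiderivative F(x) = -x^5/5 + 3*x^4/4 - 2*x^3/3 at the endpoints):
  F(1) − F(−1) = -7/60 − (97/60) = -26/15.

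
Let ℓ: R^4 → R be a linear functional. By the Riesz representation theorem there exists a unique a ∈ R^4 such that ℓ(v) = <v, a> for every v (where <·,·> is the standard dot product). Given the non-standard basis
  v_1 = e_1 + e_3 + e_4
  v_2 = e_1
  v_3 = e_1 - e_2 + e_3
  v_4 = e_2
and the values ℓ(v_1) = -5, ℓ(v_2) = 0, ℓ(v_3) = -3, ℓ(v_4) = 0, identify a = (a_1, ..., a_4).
a = (0, 0, -3, -2)

Write a = (a_1, ..., a_4) in the standard basis. For each basis vector v_i, ℓ(v_i) = <v_i, a> is a linear equation in the a_j's. Collect the n equations into a matrix system V a = ℓ, where row i of V is v_i (expressed in the standard basis). Since V is invertible (lower-triangular with 1s on the diagonal, up to permutation), solve by back-substitution:
  V =
[[1, 0, 1, 1],
 [1, 0, 0, 0],
 [1, -1, 1, 0],
 [0, 1, 0, 0]]
  V a = (-5, 0, -3, 0)
Solving gives a = (0, 0, -3, -2).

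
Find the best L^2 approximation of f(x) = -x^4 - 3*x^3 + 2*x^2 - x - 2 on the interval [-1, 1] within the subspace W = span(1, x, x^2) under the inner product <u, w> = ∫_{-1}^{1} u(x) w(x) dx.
g(x) = 8*x^2/7 - 14*x/5 - 67/35

The best approximation g ∈ W is the orthogonal projection of f onto W. Writing g = a_0 + a_1 x + a_2 x^2, the coefficients solve the normal equations G · a = b where
  G_{ij} = <φ_i, φ_j> and b_i = <f, φ_i>, with φ_0 = 1, φ_1 = x, φ_2 = x^2.
G =
  [2, 0, 2/3]
  [0, 2/3, 0]
  [2/3, 0, 2/5],
b = (-46/15, -28/15, -86/105).
Solving gives a_0 = -67/35, a_1 = -14/5, a_2 = 8/7, so
  g(x) = 8*x^2/7 - 14*x/5 - 67/35.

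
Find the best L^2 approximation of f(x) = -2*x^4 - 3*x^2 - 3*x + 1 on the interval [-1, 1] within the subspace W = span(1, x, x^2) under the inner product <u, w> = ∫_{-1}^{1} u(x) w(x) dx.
g(x) = -33*x^2/7 - 3*x + 41/35

The best approximation g ∈ W is the orthogonal projection of f onto W. Writing g = a_0 + a_1 x + a_2 x^2, the coefficients solve the normal equations G · a = b where
  G_{ij} = <φ_i, φ_j> and b_i = <f, φ_i>, with φ_0 = 1, φ_1 = x, φ_2 = x^2.
G =
  [2, 0, 2/3]
  [0, 2/3, 0]
  [2/3, 0, 2/5],
b = (-4/5, -2, -116/105).
Solving gives a_0 = 41/35, a_1 = -3, a_2 = -33/7, so
  g(x) = -33*x^2/7 - 3*x + 41/35.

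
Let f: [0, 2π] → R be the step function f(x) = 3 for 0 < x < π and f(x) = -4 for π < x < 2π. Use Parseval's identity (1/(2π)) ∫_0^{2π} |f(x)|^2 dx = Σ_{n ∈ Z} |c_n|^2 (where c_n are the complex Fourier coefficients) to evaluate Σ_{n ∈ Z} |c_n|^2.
Σ |c_n|^2 = 25/2

Parseval equates the L^2 energy of f (normalised by 1/(2π)) with the ℓ^2 sum of its Fourier coefficients: (1/(2π)) ∫_0^{2π} |f|^2 = Σ |c_n|^2.
Compute the left side: (1/(2π)) [∫_0^π 3^2 dx + ∫_π^{2π} (-4)^2 dx] = (1/(2π)) · (9π + 16π) = (9 + 16)/2 = 25/2.
So Σ_{n ∈ Z} |c_n|^2 = 25/2.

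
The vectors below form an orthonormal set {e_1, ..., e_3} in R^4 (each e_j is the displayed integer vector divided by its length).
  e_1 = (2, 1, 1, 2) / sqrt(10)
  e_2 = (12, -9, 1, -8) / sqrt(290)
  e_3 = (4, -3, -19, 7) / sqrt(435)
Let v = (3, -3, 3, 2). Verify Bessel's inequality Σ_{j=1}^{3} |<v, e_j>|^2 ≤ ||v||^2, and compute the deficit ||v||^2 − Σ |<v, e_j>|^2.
Σ |<v, e_j>|^2 = 296/15; ||v||^2 = 31; deficit = 169/15

Write each e_j = u_j / sqrt(<u_j, u_j>) where u_j is the displayed integer vector. Then <v, e_j> = <v, u_j> / sqrt(<u_j, u_j>), so |<v, e_j>|^2 = <v, u_j>^2 / <u_j, u_j>.
Coefficients: <v, e_1> = 10/sqrt(10), <v, e_2> = 50/sqrt(290), <v, e_3> = -22/sqrt(435).
Square and sum: Σ |<v, e_j>|^2 = 296/15.
Compute ||v||^2 = v·v = 31.
Deficit = 31 − 296/15 = 169/15 ≥ 0, confirming Bessel's inequality. (The deficit equals ||v − Σ <v,e_j> e_j||^2, the squared distance from v to span{e_j}.)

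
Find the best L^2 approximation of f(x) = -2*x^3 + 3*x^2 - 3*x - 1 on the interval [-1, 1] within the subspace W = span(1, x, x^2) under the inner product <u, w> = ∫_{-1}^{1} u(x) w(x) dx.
g(x) = 3*x^2 - 21*x/5 - 1

The best approximation g ∈ W is the orthogonal projection of f onto W. Writing g = a_0 + a_1 x + a_2 x^2, the coefficients solve the normal equations G · a = b where
  G_{ij} = <φ_i, φ_j> and b_i = <f, φ_i>, with φ_0 = 1, φ_1 = x, φ_2 = x^2.
G =
  [2, 0, 2/3]
  [0, 2/3, 0]
  [2/3, 0, 2/5],
b = (0, -14/5, 8/15).
Solving gives a_0 = -1, a_1 = -21/5, a_2 = 3, so
  g(x) = 3*x^2 - 21*x/5 - 1.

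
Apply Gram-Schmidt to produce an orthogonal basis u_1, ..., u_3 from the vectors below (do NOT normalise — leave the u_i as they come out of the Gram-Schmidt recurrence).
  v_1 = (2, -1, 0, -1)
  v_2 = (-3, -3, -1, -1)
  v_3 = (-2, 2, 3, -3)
Orthogonal basis:
  u_1 = (2, -1, 0, -1)
  u_2 = (-7/3, -10/3, -1, -4/3)
  u_3 = (-65/58, 77/58, 171/58, -207/58)

Apply the Gram-Schmidt recurrence
  u_1 = v_1
  u_i = v_i − Σ_{j<i} ((v_i · u_j) / (u_j · u_j)) · u_j.

Step by step this gives:
  u_1 = (2, -1, 0, -1)
  u_2 = (-7/3, -10/3, -1, -4/3)
  u_3 = (-65/58, 77/58, 171/58, -207/58)

Orthogonality check:
  u_2 · u_1 = 0 (should be 0)
  u_3 · u_1 = 0 (should be 0)
  u_3 · u_2 = 0 (should be 0)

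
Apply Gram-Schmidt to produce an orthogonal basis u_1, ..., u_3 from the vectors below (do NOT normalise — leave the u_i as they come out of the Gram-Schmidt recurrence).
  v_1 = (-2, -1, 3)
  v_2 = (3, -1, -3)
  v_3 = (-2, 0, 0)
Orthogonal basis:
  u_1 = (-2, -1, 3)
  u_2 = (1, -2, 0)
  u_3 = (-36/35, -18/35, -6/7)

Apply the Gram-Schmidt recurrence
  u_1 = v_1
  u_i = v_i − Σ_{j<i} ((v_i · u_j) / (u_j · u_j)) · u_j.

Step by step this gives:
  u_1 = (-2, -1, 3)
  u_2 = (1, -2, 0)
  u_3 = (-36/35, -18/35, -6/7)

Orthogonality check:
  u_2 · u_1 = 0 (should be 0)
  u_3 · u_1 = 0 (should be 0)
  u_3 · u_2 = 0 (should be 0)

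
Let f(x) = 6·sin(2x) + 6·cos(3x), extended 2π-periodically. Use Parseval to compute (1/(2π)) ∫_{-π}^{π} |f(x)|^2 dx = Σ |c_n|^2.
Σ |c_n|^2 = 36

Expand |f|^2 and use orthogonality of {sin(nx), cos(mx)} on [-π, π]:
  ∫_{-π}^{π} sin(nx)^2 dx = π, ∫ cos(mx)^2 dx = π, and cross terms integrate to 0.
So ∫_{-π}^{π} f(x)^2 dx = 6^2 · π + 6^2 · π = (36 + 36)π.
Divide by 2π: (36 + 36)/2 = 36.
By Parseval, this equals Σ |c_n|^2.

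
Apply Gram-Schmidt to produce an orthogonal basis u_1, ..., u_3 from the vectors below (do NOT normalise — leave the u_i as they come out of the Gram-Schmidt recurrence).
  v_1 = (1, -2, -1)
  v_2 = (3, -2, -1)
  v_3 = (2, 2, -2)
Orthogonal basis:
  u_1 = (1, -2, -1)
  u_2 = (5/3, 2/3, 1/3)
  u_3 = (0, 6/5, -12/5)

Apply the Gram-Schmidt recurrence
  u_1 = v_1
  u_i = v_i − Σ_{j<i} ((v_i · u_j) / (u_j · u_j)) · u_j.

Step by step this gives:
  u_1 = (1, -2, -1)
  u_2 = (5/3, 2/3, 1/3)
  u_3 = (0, 6/5, -12/5)

Orthogonality check:
  u_2 · u_1 = 0 (should be 0)
  u_3 · u_1 = 0 (should be 0)
  u_3 · u_2 = 0 (should be 0)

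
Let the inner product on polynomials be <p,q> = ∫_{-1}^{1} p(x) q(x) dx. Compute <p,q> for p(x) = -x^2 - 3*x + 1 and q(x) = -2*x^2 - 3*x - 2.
<p,q> = 14/5

Expand the product: p(x)·q(x) = 2*x^4 + 9*x^3 + 9*x^2 + 3*x - 2.
∫_{-1}^{1} of each monomial x^k gives [2/(k+1) if k even, 0 if k odd]. Integrating term-by-term (or equivalently evaluating the antiderivative F(x) = 2*x^5/5 + 9*x^4/4 + 3*x^3 + 3*x^2/2 - 2*x at the endpoints):
  F(1) − F(−1) = 103/20 − (47/20) = 14/5.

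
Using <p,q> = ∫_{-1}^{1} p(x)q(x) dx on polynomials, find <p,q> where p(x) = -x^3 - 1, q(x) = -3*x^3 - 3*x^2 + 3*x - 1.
<p,q> = 128/35

Expand the product: p(x)·q(x) = 3*x^6 + 3*x^5 - 3*x^4 + 4*x^3 + 3*x^2 - 3*x + 1.
∫_{-1}^{1} of each monomial x^k gives [2/(k+1) if k even, 0 if k odd]. Integrating term-by-term (or equivalently evaluating the antiderivative F(x) = 3*x^7/7 + x^6/2 - 3*x^5/5 + x^4 + x^3 - 3*x^2/2 + x at the endpoints):
  F(1) − F(−1) = 64/35 − (-64/35) = 128/35.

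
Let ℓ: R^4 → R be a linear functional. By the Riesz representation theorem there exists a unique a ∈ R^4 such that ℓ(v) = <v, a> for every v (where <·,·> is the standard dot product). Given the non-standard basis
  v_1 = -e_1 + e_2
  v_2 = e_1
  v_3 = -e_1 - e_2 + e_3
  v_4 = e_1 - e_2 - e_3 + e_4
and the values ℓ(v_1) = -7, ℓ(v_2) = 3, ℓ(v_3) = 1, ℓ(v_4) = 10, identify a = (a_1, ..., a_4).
a = (3, -4, 0, 3)

Write a = (a_1, ..., a_4) in the standard basis. For each basis vector v_i, ℓ(v_i) = <v_i, a> is a linear equation in the a_j's. Collect the n equations into a matrix system V a = ℓ, where row i of V is v_i (expressed in the standard basis). Since V is invertible (lower-triangular with 1s on the diagonal, up to permutation), solve by back-substitution:
  V =
[[-1, 1, 0, 0],
 [1, 0, 0, 0],
 [-1, -1, 1, 0],
 [1, -1, -1, 1]]
  V a = (-7, 3, 1, 10)
Solving gives a = (3, -4, 0, 3).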